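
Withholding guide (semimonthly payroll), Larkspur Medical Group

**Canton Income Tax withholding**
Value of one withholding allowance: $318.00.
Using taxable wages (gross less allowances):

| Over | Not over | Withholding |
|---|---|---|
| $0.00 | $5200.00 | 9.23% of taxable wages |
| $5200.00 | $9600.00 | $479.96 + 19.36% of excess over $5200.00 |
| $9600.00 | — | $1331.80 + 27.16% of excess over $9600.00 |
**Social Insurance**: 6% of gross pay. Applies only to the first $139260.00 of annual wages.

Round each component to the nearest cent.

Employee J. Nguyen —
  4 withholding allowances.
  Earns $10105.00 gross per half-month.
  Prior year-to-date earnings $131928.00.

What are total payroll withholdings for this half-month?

Canton Income Tax: taxable = $10105.00 − 4×$318.00 = $8833.00
  $479.96 + 19.36% × ($8833.00 − $5200.00) = $479.96 + 19.36% × $3633.00 = $1183.31
Social Insurance: cap $139260.00 − YTD $131928.00 = $7332.00 subject; 6% × $7332.00 = $439.92
Total: $1183.31 + $439.92 = $1623.23

$1623.23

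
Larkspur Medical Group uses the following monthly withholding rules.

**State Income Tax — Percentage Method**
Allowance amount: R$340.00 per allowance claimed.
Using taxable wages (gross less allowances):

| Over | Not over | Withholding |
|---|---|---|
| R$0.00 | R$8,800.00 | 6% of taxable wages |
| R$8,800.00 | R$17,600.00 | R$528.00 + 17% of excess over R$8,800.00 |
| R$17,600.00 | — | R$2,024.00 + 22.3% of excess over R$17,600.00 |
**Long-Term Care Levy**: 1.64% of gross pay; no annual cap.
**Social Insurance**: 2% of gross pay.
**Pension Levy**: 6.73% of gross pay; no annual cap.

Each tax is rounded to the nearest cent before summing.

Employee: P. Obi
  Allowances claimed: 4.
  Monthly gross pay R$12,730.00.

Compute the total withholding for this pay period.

State Income Tax: taxable = R$12,730.00 − 4×R$340.00 = R$11,370.00
  R$528.00 + 17% × (R$11,370.00 − R$8,800.00) = R$528.00 + 17% × R$2,570.00 = R$964.90
Long-Term Care Levy: 1.64% × R$12,730.00 = R$208.77
Social Insurance: 2% × R$12,730.00 = R$254.60
Pension Levy: 6.73% × R$12,730.00 = R$856.73
Total: R$964.90 + R$208.77 + R$254.60 + R$856.73 = R$2,285.00

R$2,285.00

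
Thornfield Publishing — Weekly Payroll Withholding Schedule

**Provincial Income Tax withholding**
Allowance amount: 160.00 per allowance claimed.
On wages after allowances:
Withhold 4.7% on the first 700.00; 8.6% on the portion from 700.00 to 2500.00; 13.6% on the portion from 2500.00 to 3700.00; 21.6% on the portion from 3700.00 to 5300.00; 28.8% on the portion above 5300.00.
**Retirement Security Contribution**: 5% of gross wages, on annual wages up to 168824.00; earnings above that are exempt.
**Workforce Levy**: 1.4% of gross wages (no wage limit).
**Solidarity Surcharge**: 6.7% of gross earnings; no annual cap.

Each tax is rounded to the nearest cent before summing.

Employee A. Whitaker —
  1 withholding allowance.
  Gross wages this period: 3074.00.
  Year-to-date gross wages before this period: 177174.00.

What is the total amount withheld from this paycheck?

Provincial Income Tax: taxable = 3074.00 − 1×160.00 = 2914.00
  187.70 + 13.6% × (2914.00 − 2500.00) = 187.70 + 13.6% × 414.00 = 244.00
Retirement Security Contribution: YTD 177174.00 ≥ cap 168824.00 → 0.00
Workforce Levy: 1.4% × 3074.00 = 43.04
Solidarity Surcharge: 6.7% × 3074.00 = 205.96
Total: 244.00 + 0.00 + 43.04 + 205.96 = 493.00

493.00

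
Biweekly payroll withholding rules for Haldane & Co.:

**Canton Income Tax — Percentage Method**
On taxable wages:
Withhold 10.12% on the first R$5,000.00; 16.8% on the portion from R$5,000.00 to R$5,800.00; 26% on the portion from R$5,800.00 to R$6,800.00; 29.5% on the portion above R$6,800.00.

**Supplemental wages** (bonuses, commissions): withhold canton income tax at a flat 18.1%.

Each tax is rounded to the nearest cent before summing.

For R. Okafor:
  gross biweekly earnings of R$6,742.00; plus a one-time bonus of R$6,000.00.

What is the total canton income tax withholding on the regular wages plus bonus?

Canton Income Tax: taxable = R$6,742.00
  R$640.40 + 26% × (R$6,742.00 − R$5,800.00) = R$640.40 + 26% × R$942.00 = R$885.32
Supplemental (18.1% flat on bonus): 18.1% × R$6,000.00 = R$1,086.00
Total canton income tax: R$885.32 + R$1,086.00 = R$1,971.32

R$1,971.32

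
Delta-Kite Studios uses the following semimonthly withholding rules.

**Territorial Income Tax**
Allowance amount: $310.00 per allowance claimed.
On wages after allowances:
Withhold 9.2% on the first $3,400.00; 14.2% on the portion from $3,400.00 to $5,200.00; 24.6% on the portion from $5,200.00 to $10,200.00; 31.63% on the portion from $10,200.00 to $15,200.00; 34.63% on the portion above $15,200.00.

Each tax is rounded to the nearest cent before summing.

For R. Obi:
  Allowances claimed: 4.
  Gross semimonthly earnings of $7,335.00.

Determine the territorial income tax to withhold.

$788.57

Territorial Income Tax: taxable = $7,335.00 − 4×$310.00 = $6,095.00
  $568.40 + 24.6% × ($6,095.00 − $5,200.00) = $568.40 + 24.6% × $895.00 = $788.57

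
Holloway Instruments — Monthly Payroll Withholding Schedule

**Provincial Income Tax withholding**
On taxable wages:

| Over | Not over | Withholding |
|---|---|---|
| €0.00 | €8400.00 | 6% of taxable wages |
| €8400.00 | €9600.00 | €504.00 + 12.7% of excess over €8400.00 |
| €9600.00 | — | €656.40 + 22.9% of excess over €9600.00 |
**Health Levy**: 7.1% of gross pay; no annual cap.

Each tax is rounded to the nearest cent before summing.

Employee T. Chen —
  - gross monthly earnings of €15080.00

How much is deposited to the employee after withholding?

Provincial Income Tax: taxable = €15080.00
  €656.40 + 22.9% × (€15080.00 − €9600.00) = €656.40 + 22.9% × €5480.00 = €1911.32
Health Levy: 7.1% × €15080.00 = €1070.68
Total withheld: €1911.32 + €1070.68 = €2982.00
Net pay: €15080.00 − €2982.00 = €12098.00

€12098.00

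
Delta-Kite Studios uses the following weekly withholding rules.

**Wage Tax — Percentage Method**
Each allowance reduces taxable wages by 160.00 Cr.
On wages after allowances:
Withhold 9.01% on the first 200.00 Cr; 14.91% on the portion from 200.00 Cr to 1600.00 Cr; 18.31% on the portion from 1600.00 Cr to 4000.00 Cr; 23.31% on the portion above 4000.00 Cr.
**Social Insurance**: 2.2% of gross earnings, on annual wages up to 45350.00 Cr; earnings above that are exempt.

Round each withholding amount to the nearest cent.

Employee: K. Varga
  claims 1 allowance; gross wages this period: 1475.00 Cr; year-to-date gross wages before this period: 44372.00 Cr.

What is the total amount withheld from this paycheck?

205.79 Cr

Wage Tax: taxable = 1475.00 Cr − 1×160.00 Cr = 1315.00 Cr
  18.02 Cr + 14.91% × (1315.00 Cr − 200.00 Cr) = 18.02 Cr + 14.91% × 1115.00 Cr = 184.27 Cr
Social Insurance: cap 45350.00 Cr − YTD 44372.00 Cr = 978.00 Cr subject; 2.2% × 978.00 Cr = 21.52 Cr
Total: 184.27 Cr + 21.52 Cr = 205.79 Cr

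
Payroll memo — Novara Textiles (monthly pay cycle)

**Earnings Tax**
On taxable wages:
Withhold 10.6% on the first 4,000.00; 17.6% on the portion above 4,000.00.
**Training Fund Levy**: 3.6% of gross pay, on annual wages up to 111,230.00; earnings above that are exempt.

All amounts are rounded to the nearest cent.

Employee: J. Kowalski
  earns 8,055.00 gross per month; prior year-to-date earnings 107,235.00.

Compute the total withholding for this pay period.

Earnings Tax: taxable = 8,055.00
  424.00 + 17.6% × (8,055.00 − 4,000.00) = 424.00 + 17.6% × 4,055.00 = 1,137.68
Training Fund Levy: cap 111,230.00 − YTD 107,235.00 = 3,995.00 subject; 3.6% × 3,995.00 = 143.82
Total: 1,137.68 + 143.82 = 1,281.50

1,281.50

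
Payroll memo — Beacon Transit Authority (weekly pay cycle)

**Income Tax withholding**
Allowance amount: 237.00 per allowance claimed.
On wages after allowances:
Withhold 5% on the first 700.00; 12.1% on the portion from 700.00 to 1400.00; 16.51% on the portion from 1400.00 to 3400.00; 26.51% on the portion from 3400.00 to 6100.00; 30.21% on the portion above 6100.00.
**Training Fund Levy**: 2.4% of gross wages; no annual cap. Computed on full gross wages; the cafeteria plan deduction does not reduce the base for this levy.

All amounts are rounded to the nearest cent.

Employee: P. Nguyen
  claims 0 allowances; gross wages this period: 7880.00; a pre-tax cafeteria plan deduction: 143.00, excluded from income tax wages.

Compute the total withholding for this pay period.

1849.33

Income Tax: taxable = 7880.00 − 143.00 = 7737.00
  1165.67 + 30.21% × (7737.00 − 6100.00) = 1165.67 + 30.21% × 1637.00 = 1660.21
Training Fund Levy: 2.4% × 7880.00 = 189.12
Total: 1660.21 + 189.12 = 1849.33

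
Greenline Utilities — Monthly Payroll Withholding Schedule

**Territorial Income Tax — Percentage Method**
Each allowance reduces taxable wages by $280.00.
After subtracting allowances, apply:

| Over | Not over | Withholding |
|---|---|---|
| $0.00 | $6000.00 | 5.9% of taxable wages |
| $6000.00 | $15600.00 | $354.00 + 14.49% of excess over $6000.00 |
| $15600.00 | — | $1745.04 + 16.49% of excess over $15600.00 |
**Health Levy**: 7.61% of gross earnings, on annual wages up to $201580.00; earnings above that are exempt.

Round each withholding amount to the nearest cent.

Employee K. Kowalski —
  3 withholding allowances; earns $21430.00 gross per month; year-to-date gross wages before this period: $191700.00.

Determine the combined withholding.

$3319.76

Territorial Income Tax: taxable = $21430.00 − 3×$280.00 = $20590.00
  $1745.04 + 16.49% × ($20590.00 − $15600.00) = $1745.04 + 16.49% × $4990.00 = $2567.89
Health Levy: cap $201580.00 − YTD $191700.00 = $9880.00 subject; 7.61% × $9880.00 = $751.87
Total: $2567.89 + $751.87 = $3319.76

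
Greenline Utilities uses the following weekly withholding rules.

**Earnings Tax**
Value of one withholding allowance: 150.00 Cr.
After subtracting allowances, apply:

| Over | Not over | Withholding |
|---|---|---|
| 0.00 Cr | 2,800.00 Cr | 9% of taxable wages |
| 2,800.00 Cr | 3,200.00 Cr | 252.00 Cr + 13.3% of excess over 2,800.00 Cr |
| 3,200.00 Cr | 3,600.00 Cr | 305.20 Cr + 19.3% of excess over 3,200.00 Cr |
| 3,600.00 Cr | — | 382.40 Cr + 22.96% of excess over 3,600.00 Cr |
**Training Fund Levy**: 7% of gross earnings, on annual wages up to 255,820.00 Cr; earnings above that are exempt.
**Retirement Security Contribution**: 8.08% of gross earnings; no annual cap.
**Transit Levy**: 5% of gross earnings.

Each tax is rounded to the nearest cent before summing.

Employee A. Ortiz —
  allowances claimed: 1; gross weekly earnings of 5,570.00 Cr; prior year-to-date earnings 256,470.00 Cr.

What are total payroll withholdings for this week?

1,528.83 Cr

Earnings Tax: taxable = 5,570.00 Cr − 1×150.00 Cr = 5,420.00 Cr
  382.40 Cr + 22.96% × (5,420.00 Cr − 3,600.00 Cr) = 382.40 Cr + 22.96% × 1,820.00 Cr = 800.27 Cr
Training Fund Levy: YTD 256,470.00 Cr ≥ cap 255,820.00 Cr → 0.00 Cr
Retirement Security Contribution: 8.08% × 5,570.00 Cr = 450.06 Cr
Transit Levy: 5% × 5,570.00 Cr = 278.50 Cr
Total: 800.27 Cr + 0.00 Cr + 450.06 Cr + 278.50 Cr = 1,528.83 Cr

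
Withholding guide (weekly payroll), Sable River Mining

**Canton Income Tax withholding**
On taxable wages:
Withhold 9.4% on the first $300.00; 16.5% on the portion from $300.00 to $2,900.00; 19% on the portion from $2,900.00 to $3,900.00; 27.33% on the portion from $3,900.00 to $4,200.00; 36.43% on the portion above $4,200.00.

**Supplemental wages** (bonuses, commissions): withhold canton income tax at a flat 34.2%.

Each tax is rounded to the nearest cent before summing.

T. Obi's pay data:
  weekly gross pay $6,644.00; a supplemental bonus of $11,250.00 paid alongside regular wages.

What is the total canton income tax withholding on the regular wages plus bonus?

Canton Income Tax: taxable = $6,644.00
  $729.19 + 36.43% × ($6,644.00 − $4,200.00) = $729.19 + 36.43% × $2,444.00 = $1,619.54
Supplemental (34.2% flat on bonus): 34.2% × $11,250.00 = $3,847.50
Total canton income tax: $1,619.54 + $3,847.50 = $5,467.04

$5,467.04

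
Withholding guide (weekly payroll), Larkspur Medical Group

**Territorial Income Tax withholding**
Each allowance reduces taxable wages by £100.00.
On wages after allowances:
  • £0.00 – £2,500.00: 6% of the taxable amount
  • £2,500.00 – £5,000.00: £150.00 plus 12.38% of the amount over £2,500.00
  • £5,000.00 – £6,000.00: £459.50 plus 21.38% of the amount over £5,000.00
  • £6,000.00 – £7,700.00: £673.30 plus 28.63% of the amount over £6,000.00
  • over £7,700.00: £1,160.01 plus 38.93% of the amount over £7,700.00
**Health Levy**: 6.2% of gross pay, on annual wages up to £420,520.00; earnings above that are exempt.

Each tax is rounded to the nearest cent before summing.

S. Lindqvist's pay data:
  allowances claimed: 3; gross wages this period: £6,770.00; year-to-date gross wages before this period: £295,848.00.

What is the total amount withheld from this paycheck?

£1,227.60

Territorial Income Tax: taxable = £6,770.00 − 3×£100.00 = £6,470.00
  £673.30 + 28.63% × (£6,470.00 − £6,000.00) = £673.30 + 28.63% × £470.00 = £807.86
Health Levy: 6.2% × £6,770.00 = £419.74
Total: £807.86 + £419.74 = £1,227.60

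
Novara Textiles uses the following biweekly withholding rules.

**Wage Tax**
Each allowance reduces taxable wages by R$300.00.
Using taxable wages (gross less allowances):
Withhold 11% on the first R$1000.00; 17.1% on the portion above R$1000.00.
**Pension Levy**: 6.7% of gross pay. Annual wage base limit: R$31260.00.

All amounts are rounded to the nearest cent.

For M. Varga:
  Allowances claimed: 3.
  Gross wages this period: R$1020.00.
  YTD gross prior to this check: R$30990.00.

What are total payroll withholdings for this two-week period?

R$31.29

Wage Tax: taxable = R$1020.00 − 3×R$300.00 = R$120.00
  11% × R$120.00 = R$13.20
Pension Levy: cap R$31260.00 − YTD R$30990.00 = R$270.00 subject; 6.7% × R$270.00 = R$18.09
Total: R$13.20 + R$18.09 = R$31.29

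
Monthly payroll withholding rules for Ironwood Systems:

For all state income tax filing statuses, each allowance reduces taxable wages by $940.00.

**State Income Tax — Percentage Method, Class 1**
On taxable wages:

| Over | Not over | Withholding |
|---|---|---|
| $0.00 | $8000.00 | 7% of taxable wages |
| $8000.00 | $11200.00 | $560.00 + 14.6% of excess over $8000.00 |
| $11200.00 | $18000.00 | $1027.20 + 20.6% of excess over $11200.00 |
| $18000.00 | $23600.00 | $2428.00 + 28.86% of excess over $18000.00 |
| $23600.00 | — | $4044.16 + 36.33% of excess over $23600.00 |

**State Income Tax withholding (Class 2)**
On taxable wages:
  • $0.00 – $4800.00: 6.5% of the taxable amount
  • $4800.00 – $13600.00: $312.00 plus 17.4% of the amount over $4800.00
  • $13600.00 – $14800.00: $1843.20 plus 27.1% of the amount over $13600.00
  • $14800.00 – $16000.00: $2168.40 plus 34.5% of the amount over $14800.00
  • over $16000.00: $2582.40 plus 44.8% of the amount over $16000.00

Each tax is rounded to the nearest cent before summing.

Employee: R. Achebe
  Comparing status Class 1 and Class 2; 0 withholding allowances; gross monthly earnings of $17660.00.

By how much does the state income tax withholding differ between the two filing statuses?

$968.12

State Income Tax (Class 1): taxable = $17660.00
  $1027.20 + 20.6% × ($17660.00 − $11200.00) = $1027.20 + 20.6% × $6460.00 = $2357.96
State Income Tax (Class 2): taxable = $17660.00
  $2582.40 + 44.8% × ($17660.00 − $16000.00) = $2582.40 + 44.8% × $1660.00 = $3326.08
Difference: |$2357.96 − $3326.08| = $968.12 (higher under Class 2)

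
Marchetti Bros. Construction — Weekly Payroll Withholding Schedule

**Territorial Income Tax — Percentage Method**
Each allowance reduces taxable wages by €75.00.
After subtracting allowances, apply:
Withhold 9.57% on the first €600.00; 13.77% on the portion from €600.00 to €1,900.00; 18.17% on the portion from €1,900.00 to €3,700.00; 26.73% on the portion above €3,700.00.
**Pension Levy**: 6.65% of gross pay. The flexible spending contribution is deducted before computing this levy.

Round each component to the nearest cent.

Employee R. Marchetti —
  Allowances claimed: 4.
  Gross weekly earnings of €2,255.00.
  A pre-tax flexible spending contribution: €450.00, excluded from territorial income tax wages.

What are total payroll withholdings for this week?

€302.07

Territorial Income Tax: taxable = €2,255.00 − €450.00 − 4×€75.00 = €1,505.00
  €57.42 + 13.77% × (€1,505.00 − €600.00) = €57.42 + 13.77% × €905.00 = €182.04
Pension Levy: 6.65% × €1,805.00 = €120.03
Total: €182.04 + €120.03 = €302.07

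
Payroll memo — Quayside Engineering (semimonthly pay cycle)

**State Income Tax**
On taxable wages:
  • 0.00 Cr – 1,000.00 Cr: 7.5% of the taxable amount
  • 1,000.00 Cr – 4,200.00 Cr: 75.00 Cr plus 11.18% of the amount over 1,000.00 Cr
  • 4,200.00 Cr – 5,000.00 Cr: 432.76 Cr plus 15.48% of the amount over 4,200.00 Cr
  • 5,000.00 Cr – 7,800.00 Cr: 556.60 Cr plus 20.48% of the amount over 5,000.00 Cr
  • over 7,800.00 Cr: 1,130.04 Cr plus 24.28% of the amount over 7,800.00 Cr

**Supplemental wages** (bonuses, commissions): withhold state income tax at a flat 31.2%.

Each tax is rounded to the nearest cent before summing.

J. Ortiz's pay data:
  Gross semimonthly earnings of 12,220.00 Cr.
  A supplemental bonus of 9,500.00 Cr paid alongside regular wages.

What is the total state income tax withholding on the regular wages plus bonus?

State Income Tax: taxable = 12,220.00 Cr
  1,130.04 Cr + 24.28% × (12,220.00 Cr − 7,800.00 Cr) = 1,130.04 Cr + 24.28% × 4,420.00 Cr = 2,203.22 Cr
Supplemental (31.2% flat on bonus): 31.2% × 9,500.00 Cr = 2,964.00 Cr
Total state income tax: 2,203.22 Cr + 2,964.00 Cr = 5,167.22 Cr

5,167.22 Cr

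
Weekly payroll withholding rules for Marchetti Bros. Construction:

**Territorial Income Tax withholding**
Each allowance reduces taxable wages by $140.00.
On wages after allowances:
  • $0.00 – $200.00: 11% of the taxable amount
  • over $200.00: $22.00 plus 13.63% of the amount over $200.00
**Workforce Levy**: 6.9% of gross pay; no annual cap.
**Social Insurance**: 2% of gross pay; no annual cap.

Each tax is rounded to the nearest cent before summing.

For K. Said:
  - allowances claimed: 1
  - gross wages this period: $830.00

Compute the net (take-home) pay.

$667.34

Territorial Income Tax: taxable = $830.00 − 1×$140.00 = $690.00
  $22.00 + 13.63% × ($690.00 − $200.00) = $22.00 + 13.63% × $490.00 = $88.79
Workforce Levy: 6.9% × $830.00 = $57.27
Social Insurance: 2% × $830.00 = $16.60
Total withheld: $88.79 + $57.27 + $16.60 = $162.66
Net pay: $830.00 − $162.66 = $667.34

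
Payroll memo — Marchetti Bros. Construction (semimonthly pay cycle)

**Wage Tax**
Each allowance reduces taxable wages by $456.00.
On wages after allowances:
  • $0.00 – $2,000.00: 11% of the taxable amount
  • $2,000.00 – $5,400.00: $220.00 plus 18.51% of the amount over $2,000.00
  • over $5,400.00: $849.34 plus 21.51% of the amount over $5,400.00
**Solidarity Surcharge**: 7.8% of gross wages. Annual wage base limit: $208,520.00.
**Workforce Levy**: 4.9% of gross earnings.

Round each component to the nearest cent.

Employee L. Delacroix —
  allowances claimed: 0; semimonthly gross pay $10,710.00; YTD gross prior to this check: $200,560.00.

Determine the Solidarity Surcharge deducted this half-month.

Solidarity Surcharge: cap $208,520.00 − YTD $200,560.00 = $7,960.00 subject; 7.8% × $7,960.00 = $620.88

$620.88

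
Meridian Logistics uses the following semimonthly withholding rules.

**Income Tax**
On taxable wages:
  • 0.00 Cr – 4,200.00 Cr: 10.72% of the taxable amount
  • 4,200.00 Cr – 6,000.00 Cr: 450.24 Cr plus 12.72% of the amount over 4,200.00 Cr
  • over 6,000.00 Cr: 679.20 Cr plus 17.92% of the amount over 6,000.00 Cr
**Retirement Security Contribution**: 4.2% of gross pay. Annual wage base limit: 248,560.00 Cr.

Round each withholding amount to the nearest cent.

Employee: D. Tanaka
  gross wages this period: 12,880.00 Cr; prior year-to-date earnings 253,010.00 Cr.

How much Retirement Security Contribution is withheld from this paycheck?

0.00 Cr

Retirement Security Contribution: YTD 253,010.00 Cr ≥ cap 248,560.00 Cr → 0.00 Cr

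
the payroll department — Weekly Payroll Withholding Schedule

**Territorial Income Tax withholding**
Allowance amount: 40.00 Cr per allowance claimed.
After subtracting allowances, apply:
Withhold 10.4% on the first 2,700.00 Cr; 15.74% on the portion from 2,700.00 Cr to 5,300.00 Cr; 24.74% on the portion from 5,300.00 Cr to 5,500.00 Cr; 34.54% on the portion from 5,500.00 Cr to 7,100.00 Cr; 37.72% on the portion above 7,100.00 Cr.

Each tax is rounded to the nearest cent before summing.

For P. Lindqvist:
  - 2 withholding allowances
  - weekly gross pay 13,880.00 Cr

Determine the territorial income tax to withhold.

Territorial Income Tax: taxable = 13,880.00 Cr − 2×40.00 Cr = 13,800.00 Cr
  1,292.16 Cr + 37.72% × (13,800.00 Cr − 7,100.00 Cr) = 1,292.16 Cr + 37.72% × 6,700.00 Cr = 3,819.40 Cr

3,819.40 Cr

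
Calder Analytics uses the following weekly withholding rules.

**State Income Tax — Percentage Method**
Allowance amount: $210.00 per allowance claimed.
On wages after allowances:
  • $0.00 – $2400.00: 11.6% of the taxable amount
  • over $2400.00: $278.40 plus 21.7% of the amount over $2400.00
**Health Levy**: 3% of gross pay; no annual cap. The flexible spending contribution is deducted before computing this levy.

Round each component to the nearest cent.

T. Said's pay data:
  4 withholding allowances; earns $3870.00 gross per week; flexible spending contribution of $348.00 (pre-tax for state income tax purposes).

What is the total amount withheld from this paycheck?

$445.25

State Income Tax: taxable = $3870.00 − $348.00 − 4×$210.00 = $2682.00
  $278.40 + 21.7% × ($2682.00 − $2400.00) = $278.40 + 21.7% × $282.00 = $339.59
Health Levy: 3% × $3522.00 = $105.66
Total: $339.59 + $105.66 = $445.25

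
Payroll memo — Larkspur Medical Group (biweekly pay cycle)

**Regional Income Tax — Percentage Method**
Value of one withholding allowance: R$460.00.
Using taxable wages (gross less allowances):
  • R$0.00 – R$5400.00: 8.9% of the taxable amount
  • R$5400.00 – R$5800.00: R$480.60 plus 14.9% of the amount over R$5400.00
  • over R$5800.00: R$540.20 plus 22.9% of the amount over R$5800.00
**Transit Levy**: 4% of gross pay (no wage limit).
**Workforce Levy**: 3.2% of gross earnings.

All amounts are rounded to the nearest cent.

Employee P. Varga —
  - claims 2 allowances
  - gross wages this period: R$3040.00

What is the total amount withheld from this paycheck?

Regional Income Tax: taxable = R$3040.00 − 2×R$460.00 = R$2120.00
  8.9% × R$2120.00 = R$188.68
Transit Levy: 4% × R$3040.00 = R$121.60
Workforce Levy: 3.2% × R$3040.00 = R$97.28
Total: R$188.68 + R$121.60 + R$97.28 = R$407.56

R$407.56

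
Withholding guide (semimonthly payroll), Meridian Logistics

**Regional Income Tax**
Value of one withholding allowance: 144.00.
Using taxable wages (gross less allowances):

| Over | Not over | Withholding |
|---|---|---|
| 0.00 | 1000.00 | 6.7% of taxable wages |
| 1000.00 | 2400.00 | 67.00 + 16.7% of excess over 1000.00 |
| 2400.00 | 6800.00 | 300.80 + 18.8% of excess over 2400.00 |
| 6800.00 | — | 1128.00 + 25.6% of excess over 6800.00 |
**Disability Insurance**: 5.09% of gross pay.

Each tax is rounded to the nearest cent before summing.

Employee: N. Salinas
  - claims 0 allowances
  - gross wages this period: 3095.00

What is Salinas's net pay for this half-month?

2506.00

Regional Income Tax: taxable = 3095.00
  300.80 + 18.8% × (3095.00 − 2400.00) = 300.80 + 18.8% × 695.00 = 431.46
Disability Insurance: 5.09% × 3095.00 = 157.54
Total withheld: 431.46 + 157.54 = 589.00
Net pay: 3095.00 − 589.00 = 2506.00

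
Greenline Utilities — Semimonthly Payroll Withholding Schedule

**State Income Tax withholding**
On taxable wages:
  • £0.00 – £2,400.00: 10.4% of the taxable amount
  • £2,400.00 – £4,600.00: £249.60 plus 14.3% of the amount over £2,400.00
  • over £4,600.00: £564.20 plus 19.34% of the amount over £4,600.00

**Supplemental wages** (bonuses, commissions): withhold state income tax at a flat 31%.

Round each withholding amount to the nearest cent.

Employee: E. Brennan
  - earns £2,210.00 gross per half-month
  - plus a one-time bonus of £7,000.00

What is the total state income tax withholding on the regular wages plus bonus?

State Income Tax: taxable = £2,210.00
  10.4% × £2,210.00 = £229.84
Supplemental (31% flat on bonus): 31% × £7,000.00 = £2,170.00
Total state income tax: £229.84 + £2,170.00 = £2,399.84

£2,399.84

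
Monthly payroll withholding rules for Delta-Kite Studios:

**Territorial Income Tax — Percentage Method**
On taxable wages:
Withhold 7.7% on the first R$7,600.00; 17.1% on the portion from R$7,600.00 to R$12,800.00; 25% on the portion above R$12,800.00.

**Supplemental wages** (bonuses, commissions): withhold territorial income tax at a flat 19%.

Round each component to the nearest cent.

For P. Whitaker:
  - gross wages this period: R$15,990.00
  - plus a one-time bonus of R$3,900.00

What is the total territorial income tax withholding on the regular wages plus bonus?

Territorial Income Tax: taxable = R$15,990.00
  R$1,474.40 + 25% × (R$15,990.00 − R$12,800.00) = R$1,474.40 + 25% × R$3,190.00 = R$2,271.90
Supplemental (19% flat on bonus): 19% × R$3,900.00 = R$741.00
Total territorial income tax: R$2,271.90 + R$741.00 = R$3,012.90

R$3,012.90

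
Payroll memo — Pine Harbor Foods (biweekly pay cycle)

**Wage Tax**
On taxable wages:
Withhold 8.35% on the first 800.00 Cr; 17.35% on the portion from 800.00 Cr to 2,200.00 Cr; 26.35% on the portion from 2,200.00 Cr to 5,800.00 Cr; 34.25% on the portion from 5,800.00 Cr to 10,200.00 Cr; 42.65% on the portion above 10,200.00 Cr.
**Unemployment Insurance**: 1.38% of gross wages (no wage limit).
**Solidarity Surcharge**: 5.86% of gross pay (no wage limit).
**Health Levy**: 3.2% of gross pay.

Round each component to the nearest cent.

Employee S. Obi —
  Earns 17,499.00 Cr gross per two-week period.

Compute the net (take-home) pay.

Wage Tax: taxable = 17,499.00 Cr
  2,765.30 Cr + 42.65% × (17,499.00 Cr − 10,200.00 Cr) = 2,765.30 Cr + 42.65% × 7,299.00 Cr = 5,878.32 Cr
Unemployment Insurance: 1.38% × 17,499.00 Cr = 241.49 Cr
Solidarity Surcharge: 5.86% × 17,499.00 Cr = 1,025.44 Cr
Health Levy: 3.2% × 17,499.00 Cr = 559.97 Cr
Total withheld: 5,878.32 Cr + 241.49 Cr + 1,025.44 Cr + 559.97 Cr = 7,705.22 Cr
Net pay: 17,499.00 Cr − 7,705.22 Cr = 9,793.78 Cr

9,793.78 Cr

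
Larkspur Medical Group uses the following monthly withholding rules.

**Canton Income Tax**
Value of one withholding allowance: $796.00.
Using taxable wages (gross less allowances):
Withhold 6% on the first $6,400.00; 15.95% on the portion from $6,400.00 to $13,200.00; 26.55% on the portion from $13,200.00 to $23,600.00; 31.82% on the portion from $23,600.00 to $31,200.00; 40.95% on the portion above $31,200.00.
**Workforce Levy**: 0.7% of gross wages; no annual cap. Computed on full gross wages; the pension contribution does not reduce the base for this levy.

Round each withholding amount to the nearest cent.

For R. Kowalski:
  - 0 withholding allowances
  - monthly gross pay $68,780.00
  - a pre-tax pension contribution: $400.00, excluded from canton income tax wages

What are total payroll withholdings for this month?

$22,354.79

Canton Income Tax: taxable = $68,780.00 − $400.00 = $68,380.00
  $6,648.12 + 40.95% × ($68,380.00 − $31,200.00) = $6,648.12 + 40.95% × $37,180.00 = $21,873.33
Workforce Levy: 0.7% × $68,780.00 = $481.46
Total: $21,873.33 + $481.46 = $22,354.79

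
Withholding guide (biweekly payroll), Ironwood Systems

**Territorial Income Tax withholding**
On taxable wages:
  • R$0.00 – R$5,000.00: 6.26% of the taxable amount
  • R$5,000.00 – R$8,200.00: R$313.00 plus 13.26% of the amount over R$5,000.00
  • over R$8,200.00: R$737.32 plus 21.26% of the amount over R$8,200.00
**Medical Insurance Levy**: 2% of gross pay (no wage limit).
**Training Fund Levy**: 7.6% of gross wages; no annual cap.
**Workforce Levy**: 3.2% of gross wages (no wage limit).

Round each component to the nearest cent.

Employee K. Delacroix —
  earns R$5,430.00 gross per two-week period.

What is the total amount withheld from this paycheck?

R$1,065.06

Territorial Income Tax: taxable = R$5,430.00
  R$313.00 + 13.26% × (R$5,430.00 − R$5,000.00) = R$313.00 + 13.26% × R$430.00 = R$370.02
Medical Insurance Levy: 2% × R$5,430.00 = R$108.60
Training Fund Levy: 7.6% × R$5,430.00 = R$412.68
Workforce Levy: 3.2% × R$5,430.00 = R$173.76
Total: R$370.02 + R$108.60 + R$412.68 + R$173.76 = R$1,065.06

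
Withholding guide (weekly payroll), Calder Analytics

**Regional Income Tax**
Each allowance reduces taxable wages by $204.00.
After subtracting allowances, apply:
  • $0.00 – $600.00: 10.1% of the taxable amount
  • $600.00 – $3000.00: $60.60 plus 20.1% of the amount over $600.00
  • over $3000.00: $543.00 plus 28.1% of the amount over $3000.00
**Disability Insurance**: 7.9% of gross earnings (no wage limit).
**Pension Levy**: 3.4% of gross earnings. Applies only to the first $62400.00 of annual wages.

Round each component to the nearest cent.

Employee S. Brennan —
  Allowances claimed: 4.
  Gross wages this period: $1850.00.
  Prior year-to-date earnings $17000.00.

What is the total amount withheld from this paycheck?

$356.88

Regional Income Tax: taxable = $1850.00 − 4×$204.00 = $1034.00
  $60.60 + 20.1% × ($1034.00 − $600.00) = $60.60 + 20.1% × $434.00 = $147.83
Disability Insurance: 7.9% × $1850.00 = $146.15
Pension Levy: 3.4% × $1850.00 = $62.90
Total: $147.83 + $146.15 + $62.90 = $356.88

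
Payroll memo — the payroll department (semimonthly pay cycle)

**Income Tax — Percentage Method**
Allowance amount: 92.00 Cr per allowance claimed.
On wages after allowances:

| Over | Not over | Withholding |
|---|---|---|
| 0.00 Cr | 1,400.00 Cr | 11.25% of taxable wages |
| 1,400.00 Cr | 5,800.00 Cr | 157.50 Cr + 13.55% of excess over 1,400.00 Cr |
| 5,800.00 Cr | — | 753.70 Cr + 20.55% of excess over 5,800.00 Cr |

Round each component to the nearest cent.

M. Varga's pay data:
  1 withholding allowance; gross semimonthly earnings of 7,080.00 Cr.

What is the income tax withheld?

997.83 Cr

Income Tax: taxable = 7,080.00 Cr − 1×92.00 Cr = 6,988.00 Cr
  753.70 Cr + 20.55% × (6,988.00 Cr − 5,800.00 Cr) = 753.70 Cr + 20.55% × 1,188.00 Cr = 997.83 Cr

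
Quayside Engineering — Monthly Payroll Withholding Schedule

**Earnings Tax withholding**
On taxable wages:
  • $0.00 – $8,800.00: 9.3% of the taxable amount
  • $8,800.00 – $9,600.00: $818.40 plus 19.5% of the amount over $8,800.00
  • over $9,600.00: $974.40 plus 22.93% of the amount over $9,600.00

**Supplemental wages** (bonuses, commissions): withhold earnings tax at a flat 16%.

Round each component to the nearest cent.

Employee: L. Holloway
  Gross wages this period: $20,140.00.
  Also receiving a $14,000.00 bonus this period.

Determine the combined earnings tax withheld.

Earnings Tax: taxable = $20,140.00
  $974.40 + 22.93% × ($20,140.00 − $9,600.00) = $974.40 + 22.93% × $10,540.00 = $3,391.22
Supplemental (16% flat on bonus): 16% × $14,000.00 = $2,240.00
Total earnings tax: $3,391.22 + $2,240.00 = $5,631.22

$5,631.22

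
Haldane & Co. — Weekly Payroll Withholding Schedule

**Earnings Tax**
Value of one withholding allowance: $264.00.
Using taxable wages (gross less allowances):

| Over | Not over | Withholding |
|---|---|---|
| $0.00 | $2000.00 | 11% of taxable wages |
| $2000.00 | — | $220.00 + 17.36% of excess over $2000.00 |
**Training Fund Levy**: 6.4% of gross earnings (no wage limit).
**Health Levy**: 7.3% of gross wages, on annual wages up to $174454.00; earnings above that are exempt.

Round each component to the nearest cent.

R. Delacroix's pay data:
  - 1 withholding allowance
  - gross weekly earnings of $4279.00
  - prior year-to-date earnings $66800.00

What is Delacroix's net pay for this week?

Earnings Tax: taxable = $4279.00 − 1×$264.00 = $4015.00
  $220.00 + 17.36% × ($4015.00 − $2000.00) = $220.00 + 17.36% × $2015.00 = $569.80
Training Fund Levy: 6.4% × $4279.00 = $273.86
Health Levy: 7.3% × $4279.00 = $312.37
Total withheld: $569.80 + $273.86 + $312.37 = $1156.03
Net pay: $4279.00 − $1156.03 = $3122.97

$3122.97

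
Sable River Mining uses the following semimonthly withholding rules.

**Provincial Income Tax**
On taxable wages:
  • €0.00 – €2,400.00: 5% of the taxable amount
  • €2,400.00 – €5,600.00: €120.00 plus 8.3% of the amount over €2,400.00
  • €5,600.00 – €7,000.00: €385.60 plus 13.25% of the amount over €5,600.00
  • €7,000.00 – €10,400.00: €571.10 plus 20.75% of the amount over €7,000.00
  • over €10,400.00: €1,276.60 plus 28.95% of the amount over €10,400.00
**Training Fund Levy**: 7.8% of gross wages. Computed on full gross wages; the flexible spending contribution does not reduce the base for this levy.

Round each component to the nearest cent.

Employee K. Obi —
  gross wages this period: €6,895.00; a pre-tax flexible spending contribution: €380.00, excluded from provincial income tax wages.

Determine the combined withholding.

Provincial Income Tax: taxable = €6,895.00 − €380.00 = €6,515.00
  €385.60 + 13.25% × (€6,515.00 − €5,600.00) = €385.60 + 13.25% × €915.00 = €506.84
Training Fund Levy: 7.8% × €6,895.00 = €537.81
Total: €506.84 + €537.81 = €1,044.65

€1,044.65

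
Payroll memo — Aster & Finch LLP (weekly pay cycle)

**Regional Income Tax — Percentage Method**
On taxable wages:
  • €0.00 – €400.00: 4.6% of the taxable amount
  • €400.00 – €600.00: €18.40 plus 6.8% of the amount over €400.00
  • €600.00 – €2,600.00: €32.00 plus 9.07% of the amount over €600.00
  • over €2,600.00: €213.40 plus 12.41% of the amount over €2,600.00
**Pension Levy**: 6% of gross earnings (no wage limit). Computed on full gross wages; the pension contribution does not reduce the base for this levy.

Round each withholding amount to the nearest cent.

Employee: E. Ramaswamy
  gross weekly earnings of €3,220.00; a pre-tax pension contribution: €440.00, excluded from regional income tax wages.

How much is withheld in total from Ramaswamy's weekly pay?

€428.94

Regional Income Tax: taxable = €3,220.00 − €440.00 = €2,780.00
  €213.40 + 12.41% × (€2,780.00 − €2,600.00) = €213.40 + 12.41% × €180.00 = €235.74
Pension Levy: 6% × €3,220.00 = €193.20
Total: €235.74 + €193.20 = €428.94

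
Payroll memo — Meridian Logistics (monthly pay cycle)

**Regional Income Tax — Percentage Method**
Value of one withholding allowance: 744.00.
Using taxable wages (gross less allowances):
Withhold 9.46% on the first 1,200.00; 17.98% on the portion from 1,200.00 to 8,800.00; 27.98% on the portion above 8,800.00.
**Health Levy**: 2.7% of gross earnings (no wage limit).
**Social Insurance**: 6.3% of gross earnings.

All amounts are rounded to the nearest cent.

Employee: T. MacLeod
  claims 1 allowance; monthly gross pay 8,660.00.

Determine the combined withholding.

2,100.46

Regional Income Tax: taxable = 8,660.00 − 1×744.00 = 7,916.00
  113.52 + 17.98% × (7,916.00 − 1,200.00) = 113.52 + 17.98% × 6,716.00 = 1,321.06
Health Levy: 2.7% × 8,660.00 = 233.82
Social Insurance: 6.3% × 8,660.00 = 545.58
Total: 1,321.06 + 233.82 + 545.58 = 2,100.46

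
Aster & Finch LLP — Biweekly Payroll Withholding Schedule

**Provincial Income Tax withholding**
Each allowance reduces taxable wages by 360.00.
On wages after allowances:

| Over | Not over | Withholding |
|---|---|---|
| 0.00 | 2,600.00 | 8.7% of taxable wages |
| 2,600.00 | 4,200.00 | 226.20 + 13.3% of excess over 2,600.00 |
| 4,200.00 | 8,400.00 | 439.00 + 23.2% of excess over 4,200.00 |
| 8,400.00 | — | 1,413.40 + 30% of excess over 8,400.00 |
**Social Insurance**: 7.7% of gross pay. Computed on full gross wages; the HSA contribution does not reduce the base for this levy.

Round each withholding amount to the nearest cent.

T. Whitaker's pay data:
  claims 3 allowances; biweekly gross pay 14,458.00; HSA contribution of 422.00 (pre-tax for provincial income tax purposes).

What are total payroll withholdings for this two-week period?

Provincial Income Tax: taxable = 14,458.00 − 422.00 − 3×360.00 = 12,956.00
  1,413.40 + 30% × (12,956.00 − 8,400.00) = 1,413.40 + 30% × 4,556.00 = 2,780.20
Social Insurance: 7.7% × 14,458.00 = 1,113.27
Total: 2,780.20 + 1,113.27 = 3,893.47

3,893.47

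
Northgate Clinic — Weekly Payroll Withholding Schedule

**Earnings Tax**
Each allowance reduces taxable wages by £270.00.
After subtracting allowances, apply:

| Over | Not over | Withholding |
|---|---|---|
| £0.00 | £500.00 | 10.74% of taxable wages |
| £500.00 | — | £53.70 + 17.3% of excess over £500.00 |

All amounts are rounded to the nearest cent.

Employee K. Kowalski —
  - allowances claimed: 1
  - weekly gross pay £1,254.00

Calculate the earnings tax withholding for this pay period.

Earnings Tax: taxable = £1,254.00 − 1×£270.00 = £984.00
  £53.70 + 17.3% × (£984.00 − £500.00) = £53.70 + 17.3% × £484.00 = £137.43

£137.43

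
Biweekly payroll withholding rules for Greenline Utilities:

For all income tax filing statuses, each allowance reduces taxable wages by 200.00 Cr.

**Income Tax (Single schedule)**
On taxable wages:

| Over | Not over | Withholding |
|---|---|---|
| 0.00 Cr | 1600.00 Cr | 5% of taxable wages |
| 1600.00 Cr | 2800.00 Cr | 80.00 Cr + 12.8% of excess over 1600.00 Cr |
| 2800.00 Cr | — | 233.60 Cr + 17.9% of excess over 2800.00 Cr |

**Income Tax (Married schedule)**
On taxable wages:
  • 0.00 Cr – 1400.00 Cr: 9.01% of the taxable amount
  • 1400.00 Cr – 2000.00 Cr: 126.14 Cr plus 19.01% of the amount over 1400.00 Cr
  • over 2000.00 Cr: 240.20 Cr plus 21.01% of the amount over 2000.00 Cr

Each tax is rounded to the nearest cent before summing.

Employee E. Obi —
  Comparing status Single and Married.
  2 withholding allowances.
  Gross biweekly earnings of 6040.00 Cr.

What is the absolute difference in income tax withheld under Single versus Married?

263.00 Cr

Income Tax (Single): taxable = 6040.00 Cr − 2×200.00 Cr = 5640.00 Cr
  233.60 Cr + 17.9% × (5640.00 Cr − 2800.00 Cr) = 233.60 Cr + 17.9% × 2840.00 Cr = 741.96 Cr
Income Tax (Married): taxable = 6040.00 Cr − 2×200.00 Cr = 5640.00 Cr
  240.20 Cr + 21.01% × (5640.00 Cr − 2000.00 Cr) = 240.20 Cr + 21.01% × 3640.00 Cr = 1004.96 Cr
Difference: |741.96 Cr − 1004.96 Cr| = 263.00 Cr (higher under Married)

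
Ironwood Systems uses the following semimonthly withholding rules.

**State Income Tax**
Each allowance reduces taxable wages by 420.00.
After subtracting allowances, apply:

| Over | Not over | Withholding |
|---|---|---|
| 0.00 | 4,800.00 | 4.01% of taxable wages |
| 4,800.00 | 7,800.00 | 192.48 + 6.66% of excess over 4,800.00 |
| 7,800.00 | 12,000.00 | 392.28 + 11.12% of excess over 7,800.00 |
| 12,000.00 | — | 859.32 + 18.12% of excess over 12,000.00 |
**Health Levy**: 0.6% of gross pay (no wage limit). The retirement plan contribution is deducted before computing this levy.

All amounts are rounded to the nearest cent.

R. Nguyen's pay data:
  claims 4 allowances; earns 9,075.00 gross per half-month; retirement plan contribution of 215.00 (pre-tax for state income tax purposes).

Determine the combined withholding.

404.15

State Income Tax: taxable = 9,075.00 − 215.00 − 4×420.00 = 7,180.00
  192.48 + 6.66% × (7,180.00 − 4,800.00) = 192.48 + 6.66% × 2,380.00 = 350.99
Health Levy: 0.6% × 8,860.00 = 53.16
Total: 350.99 + 53.16 = 404.15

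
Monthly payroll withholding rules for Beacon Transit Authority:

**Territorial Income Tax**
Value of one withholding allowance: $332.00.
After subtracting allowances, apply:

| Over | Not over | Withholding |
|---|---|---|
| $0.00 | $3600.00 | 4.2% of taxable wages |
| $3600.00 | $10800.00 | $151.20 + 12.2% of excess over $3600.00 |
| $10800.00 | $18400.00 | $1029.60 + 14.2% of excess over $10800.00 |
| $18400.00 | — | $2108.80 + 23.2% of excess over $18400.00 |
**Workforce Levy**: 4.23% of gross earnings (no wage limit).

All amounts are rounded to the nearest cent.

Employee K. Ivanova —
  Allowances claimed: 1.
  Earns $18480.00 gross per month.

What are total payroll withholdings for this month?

Territorial Income Tax: taxable = $18480.00 − 1×$332.00 = $18148.00
  $1029.60 + 14.2% × ($18148.00 − $10800.00) = $1029.60 + 14.2% × $7348.00 = $2073.02
Workforce Levy: 4.23% × $18480.00 = $781.70
Total: $2073.02 + $781.70 = $2854.72

$2854.72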